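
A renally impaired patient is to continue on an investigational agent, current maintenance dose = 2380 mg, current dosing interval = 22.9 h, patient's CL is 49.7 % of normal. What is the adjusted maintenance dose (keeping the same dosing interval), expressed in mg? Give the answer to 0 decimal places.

1183 mg

To keep the same average steady-state level, dosing rate must scale with clearance.
CL ratio = 49.7 / 100 = 0.4970
New dose (same interval) = 2380 × 0.4970 = 1183 mg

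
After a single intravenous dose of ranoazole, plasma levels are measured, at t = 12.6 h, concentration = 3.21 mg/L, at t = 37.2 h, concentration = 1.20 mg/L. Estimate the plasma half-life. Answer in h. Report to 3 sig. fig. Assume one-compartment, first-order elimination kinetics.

17.3 h

k = ln(C₁/C₂) / (t₂ − t₁) = ln(3.21/1.20) / (37.2 − 12.6)
  = 0.9839 / 24.60 = 0.04000 h⁻¹
t½ = ln2 / k = 0.693147 / 0.04000 = 17.33 h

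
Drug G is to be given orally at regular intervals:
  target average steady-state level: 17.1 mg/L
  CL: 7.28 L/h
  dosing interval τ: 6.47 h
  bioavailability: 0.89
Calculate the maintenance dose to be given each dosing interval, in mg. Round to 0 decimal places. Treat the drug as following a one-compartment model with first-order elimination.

905 mg

At steady state, F × (Dose/τ) = Css × CL.
Dose = Css × CL × τ / F = 17.1 × 7.280 × 6.47 / 0.89 = 905.0 mg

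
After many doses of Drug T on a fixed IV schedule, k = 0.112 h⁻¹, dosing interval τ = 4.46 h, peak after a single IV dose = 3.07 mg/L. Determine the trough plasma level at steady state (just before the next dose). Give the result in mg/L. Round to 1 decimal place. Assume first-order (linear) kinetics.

4.7 mg/L

e^(−kτ) = e^(−0.1120 × 4.46) = 0.6068
Accumulation ratio R = 1 / (1 − e^(−kτ)) = 1 / (1 − 0.6068) = 2.543
Steady-state trough = C₀ × R × e^(−kτ) = 3.07 × 2.543 × 0.6068 = 4.737 mg/L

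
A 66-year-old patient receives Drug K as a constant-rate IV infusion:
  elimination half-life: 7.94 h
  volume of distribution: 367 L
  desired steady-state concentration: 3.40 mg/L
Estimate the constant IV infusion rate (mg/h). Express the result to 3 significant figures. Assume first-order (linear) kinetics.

109 mg/h

k = ln2 / t½ = 0.693147 / 7.94 = 0.08730 h⁻¹
CL = k × Vd = 0.08730 × 367 = 32.04 L/h
At steady state, infusion rate R₀ = Css × CL = 3.40 × 32.04 = 108.9 mg/h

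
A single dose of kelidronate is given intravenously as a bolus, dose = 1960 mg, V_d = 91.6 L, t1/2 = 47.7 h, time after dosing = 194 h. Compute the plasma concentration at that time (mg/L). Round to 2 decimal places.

C₀ = Dose / Vd = 1960 / 91.6 = 21.40 mg/L
k = ln2 / t½ = 0.693147 / 47.7 = 0.01453 h⁻¹
C = C₀ · e^(−k·t) = 21.40 × e^(−0.01453 × 194)
  = 21.40 × 0.05968 = 1.277 mg/L

1.28 mg/L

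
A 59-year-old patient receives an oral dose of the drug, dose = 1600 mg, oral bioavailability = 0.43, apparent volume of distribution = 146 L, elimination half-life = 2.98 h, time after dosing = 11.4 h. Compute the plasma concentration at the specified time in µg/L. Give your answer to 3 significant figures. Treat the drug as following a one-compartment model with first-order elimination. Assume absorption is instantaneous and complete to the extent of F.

Amount reaching circulation = F × Dose = 0.43 × 1600 = 688.0 mg
C₀ = F·Dose / Vd = 688.0 / 146 = 4.712 mg/L
k = ln2 / t½ = 0.693147 / 2.98 = 0.2326 h⁻¹
C = C₀ · e^(−k·t) = 4.712 × e^(−0.2326 × 11.4)
  = 4.712 × 0.07054 = 0.3324 mg/L
Convert: 0.3324 mg/L × 1000 = 332.4 µg/L

332 µg/L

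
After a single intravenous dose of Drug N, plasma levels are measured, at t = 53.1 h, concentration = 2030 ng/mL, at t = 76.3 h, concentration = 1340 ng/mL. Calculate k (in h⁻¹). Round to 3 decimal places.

k = ln(C₁/C₂) / (t₂ − t₁) = ln(2030/1340) / (76.3 − 53.1)
  = 0.4154 / 23.20 = 0.01791 h⁻¹

0.018 h⁻¹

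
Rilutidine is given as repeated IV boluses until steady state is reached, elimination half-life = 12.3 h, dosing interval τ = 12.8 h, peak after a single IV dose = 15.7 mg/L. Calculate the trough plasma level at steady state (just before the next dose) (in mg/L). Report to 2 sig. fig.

k = ln2 / t½ = 0.693147 / 12.3 = 0.05635 h⁻¹
e^(−kτ) = e^(−0.05635 × 12.8) = 0.4861
Accumulation ratio R = 1 / (1 − e^(−kτ)) = 1 / (1 − 0.4861) = 1.946
Steady-state trough = C₀ × R × e^(−kτ) = 15.7 × 1.946 × 0.4861 = 14.85 mg/L

15 mg/L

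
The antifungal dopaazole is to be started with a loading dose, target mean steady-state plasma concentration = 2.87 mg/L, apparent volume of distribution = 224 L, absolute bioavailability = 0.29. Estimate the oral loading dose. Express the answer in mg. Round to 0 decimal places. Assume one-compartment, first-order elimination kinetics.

2217 mg

LD = Css × Vd / F = 2.87 × 224 / 0.29 = 2217 mg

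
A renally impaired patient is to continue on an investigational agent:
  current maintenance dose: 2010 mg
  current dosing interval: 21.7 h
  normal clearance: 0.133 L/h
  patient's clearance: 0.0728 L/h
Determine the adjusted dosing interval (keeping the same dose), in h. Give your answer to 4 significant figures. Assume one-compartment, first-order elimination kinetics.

To keep the same average steady-state level, dosing rate must scale with clearance.
CL ratio = 0.0728 / 0.133 = 0.5474
New interval (same dose) = 21.7 / 0.5474 = 39.64 h

39.64 h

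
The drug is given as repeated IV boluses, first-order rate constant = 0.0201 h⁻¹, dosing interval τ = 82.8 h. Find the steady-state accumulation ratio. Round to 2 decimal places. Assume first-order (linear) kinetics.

1.23

e^(−kτ) = e^(−0.02010 × 82.8) = 0.1893
Accumulation ratio R = 1 / (1 − e^(−kτ)) = 1 / (1 − 0.1893) = 1.234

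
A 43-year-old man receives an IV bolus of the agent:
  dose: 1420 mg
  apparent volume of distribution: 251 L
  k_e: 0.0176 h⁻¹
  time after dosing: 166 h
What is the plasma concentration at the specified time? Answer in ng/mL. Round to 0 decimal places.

305 ng/mL

C₀ = Dose / Vd = 1420 / 251 = 5.657 mg/L
C = C₀ · e^(−k·t) = 5.657 × e^(−0.01760 × 166)
  = 5.657 × 0.05385 = 0.3046 mg/L
Convert: 0.3046 mg/L × 1000 = 304.6 ng/mL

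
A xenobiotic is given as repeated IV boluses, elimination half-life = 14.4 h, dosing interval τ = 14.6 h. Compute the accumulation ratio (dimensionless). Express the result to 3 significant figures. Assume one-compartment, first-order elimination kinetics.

1.98

k = ln2 / t½ = 0.693147 / 14.4 = 0.04814 h⁻¹
e^(−kτ) = e^(−0.04814 × 14.6) = 0.4952
Accumulation ratio R = 1 / (1 − e^(−kτ)) = 1 / (1 − 0.4952) = 1.981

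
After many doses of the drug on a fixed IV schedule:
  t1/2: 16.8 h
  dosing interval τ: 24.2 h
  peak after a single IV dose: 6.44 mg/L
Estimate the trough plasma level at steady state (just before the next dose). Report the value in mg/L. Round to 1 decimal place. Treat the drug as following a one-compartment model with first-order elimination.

3.8 mg/L

k = ln2 / t½ = 0.693147 / 16.8 = 0.04126 h⁻¹
e^(−kτ) = e^(−0.04126 × 24.2) = 0.3684
Accumulation ratio R = 1 / (1 − e^(−kτ)) = 1 / (1 − 0.3684) = 1.583
Steady-state trough = C₀ × R × e^(−kτ) = 6.44 × 1.583 × 0.3684 = 3.756 mg/L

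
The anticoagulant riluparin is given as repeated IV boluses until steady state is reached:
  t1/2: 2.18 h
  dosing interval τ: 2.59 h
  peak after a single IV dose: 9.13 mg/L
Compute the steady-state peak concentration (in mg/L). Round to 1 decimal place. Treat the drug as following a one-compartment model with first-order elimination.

16.3 mg/L

k = ln2 / t½ = 0.693147 / 2.18 = 0.3180 h⁻¹
e^(−kτ) = e^(−0.3180 × 2.59) = 0.4388
Accumulation ratio R = 1 / (1 − e^(−kτ)) = 1 / (1 − 0.4388) = 1.782
Steady-state peak = C₀ × R = 9.13 × 1.782 = 16.27 mg/L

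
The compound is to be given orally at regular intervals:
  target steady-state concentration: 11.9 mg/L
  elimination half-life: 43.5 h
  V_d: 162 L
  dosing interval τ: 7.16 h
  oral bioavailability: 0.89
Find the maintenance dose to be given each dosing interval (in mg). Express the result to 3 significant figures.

k = ln2 / t½ = 0.693147 / 43.5 = 0.01593 h⁻¹
CL = k × Vd = 0.01593 × 162 = 2.581 L/h
At steady state, F × (Dose/τ) = Css × CL.
Dose = Css × CL × τ / F = 11.9 × 2.581 × 7.16 / 0.89 = 247.1 mg

247 mg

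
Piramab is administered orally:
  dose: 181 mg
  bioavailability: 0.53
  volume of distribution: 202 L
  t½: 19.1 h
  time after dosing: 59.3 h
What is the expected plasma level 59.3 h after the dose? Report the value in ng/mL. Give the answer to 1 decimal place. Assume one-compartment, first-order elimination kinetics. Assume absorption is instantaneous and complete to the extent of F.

55.2 ng/mL

Amount reaching circulation = F × Dose = 0.53 × 181.0 = 95.93 mg
C₀ = F·Dose / Vd = 95.93 / 202 = 0.4749 mg/L
k = ln2 / t½ = 0.693147 / 19.1 = 0.03629 h⁻¹
C = C₀ · e^(−k·t) = 0.4749 × e^(−0.03629 × 59.3)
  = 0.4749 × 0.1163 = 0.05523 mg/L
Convert: 0.05523 mg/L × 1000 = 55.23 ng/mL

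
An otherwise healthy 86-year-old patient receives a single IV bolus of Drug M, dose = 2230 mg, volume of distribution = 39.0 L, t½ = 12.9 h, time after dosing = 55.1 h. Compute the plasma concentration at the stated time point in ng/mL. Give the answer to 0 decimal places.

2961 ng/mL

C₀ = Dose / Vd = 2230 / 39.0 = 57.18 mg/L
k = ln2 / t½ = 0.693147 / 12.9 = 0.05373 h⁻¹
C = C₀ · e^(−k·t) = 57.18 × e^(−0.05373 × 55.1)
  = 57.18 × 0.05179 = 2.961 mg/L
Convert: 2.961 mg/L × 1000 = 2961 ng/mL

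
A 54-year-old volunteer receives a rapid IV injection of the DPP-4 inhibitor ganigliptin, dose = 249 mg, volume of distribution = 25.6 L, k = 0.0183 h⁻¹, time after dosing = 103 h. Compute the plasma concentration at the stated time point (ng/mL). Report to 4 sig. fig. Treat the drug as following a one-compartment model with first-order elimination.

C₀ = Dose / Vd = 249.0 / 25.6 = 9.727 mg/L
C = C₀ · e^(−k·t) = 9.727 × e^(−0.01830 × 103)
  = 9.727 × 0.1518 = 1.477 mg/L
Convert: 1.477 mg/L × 1000 = 1477 ng/mL

1477 ng/mL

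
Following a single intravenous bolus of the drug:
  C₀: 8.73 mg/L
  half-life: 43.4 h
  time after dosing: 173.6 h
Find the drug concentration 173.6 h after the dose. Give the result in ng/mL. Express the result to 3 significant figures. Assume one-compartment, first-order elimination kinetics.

546 ng/mL

k = ln2 / t½ = 0.693147 / 43.4 = 0.01597 h⁻¹
t / t½ = 173.6 / 43.4 = 4 half-lives
C = C₀ × (1/2)^4 = 8.730 × 0.06250 = 0.5456 mg/L
Convert: 0.5456 mg/L × 1000 = 545.6 ng/mL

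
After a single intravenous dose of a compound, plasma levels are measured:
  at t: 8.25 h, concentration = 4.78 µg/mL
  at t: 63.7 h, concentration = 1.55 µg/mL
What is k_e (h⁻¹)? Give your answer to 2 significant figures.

k = ln(C₁/C₂) / (t₂ − t₁) = ln(4.78/1.55) / (63.7 − 8.25)
  = 1.126 / 55.45 = 0.02031 h⁻¹

0.020 h⁻¹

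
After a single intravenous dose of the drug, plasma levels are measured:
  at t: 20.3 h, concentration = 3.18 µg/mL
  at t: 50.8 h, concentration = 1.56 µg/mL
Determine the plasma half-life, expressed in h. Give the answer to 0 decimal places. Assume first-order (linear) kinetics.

k = ln(C₁/C₂) / (t₂ − t₁) = ln(3.18/1.56) / (50.8 − 20.3)
  = 0.7122 / 30.50 = 0.02335 h⁻¹
t½ = ln2 / k = 0.693147 / 0.02335 = 29.69 h

30 h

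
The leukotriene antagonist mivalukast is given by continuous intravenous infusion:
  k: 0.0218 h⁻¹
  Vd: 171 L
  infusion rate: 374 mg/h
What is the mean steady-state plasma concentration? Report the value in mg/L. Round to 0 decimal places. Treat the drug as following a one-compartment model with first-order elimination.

100 mg/L

CL = k × Vd = 0.02180 × 171 = 3.728 L/h
At steady state Css = R₀ / CL = 374 / 3.728 = 100.3 mg/L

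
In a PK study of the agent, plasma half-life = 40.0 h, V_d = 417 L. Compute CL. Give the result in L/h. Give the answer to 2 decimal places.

k = ln2 / t½ = 0.693147 / 40.0 = 0.01733 h⁻¹
CL = k × Vd = 0.01733 × 417 = 7.227 L/h

7.23 L/h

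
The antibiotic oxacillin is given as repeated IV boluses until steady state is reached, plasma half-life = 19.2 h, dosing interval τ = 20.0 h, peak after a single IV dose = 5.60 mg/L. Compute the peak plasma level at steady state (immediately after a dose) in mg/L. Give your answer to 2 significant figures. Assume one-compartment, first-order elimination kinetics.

k = ln2 / t½ = 0.693147 / 19.2 = 0.03610 h⁻¹
e^(−kτ) = e^(−0.03610 × 20.0) = 0.4858
Accumulation ratio R = 1 / (1 − e^(−kτ)) = 1 / (1 − 0.4858) = 1.945
Steady-state peak = C₀ × R = 5.60 × 1.945 = 10.89 mg/L

11 mg/L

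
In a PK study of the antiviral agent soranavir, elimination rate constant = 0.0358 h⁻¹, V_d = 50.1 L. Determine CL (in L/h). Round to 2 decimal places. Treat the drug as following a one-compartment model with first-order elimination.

1.79 L/h

CL = k × Vd = 0.0358 × 50.1 = 1.794 L/h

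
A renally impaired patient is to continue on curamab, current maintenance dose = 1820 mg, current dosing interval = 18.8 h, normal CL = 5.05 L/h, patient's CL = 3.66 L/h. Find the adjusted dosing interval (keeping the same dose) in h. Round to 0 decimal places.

26 h

To keep the same average steady-state level, dosing rate must scale with clearance.
CL ratio = 3.66 / 5.05 = 0.7248
New interval (same dose) = 18.8 / 0.7248 = 25.94 h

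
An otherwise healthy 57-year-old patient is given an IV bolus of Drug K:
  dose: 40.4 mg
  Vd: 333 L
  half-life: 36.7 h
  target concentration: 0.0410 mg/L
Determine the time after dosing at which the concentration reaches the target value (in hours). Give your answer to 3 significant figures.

C₀ = Dose / Vd = 40.40 / 333 = 0.1213 mg/L
k = ln2 / t½ = 0.693147 / 36.7 = 0.01889 h⁻¹
t = ln(C₀ / C) / k = ln(0.1213 / 0.0410) / 0.01889
  = ln(2.959) / 0.01889 = 1.085 / 0.01889 = 57.44 h

57.4 h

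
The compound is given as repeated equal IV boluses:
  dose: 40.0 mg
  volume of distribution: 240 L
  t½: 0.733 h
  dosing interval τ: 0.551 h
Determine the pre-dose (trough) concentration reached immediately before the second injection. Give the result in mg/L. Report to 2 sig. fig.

0.099 mg/L

C₀ per dose = Dose / Vd = 40.0 / 240 = 0.1667 mg/L
k = ln2 / t½ = 0.693147 / 0.733 = 0.9456 h⁻¹
Fraction remaining after one interval: r = e^(−kτ) = e^(−0.9456 × 0.551) = 0.5939
Before dose 2, 1 dose has been given (aged 1τ).
C_trough = C₀ × r = 0.1667 × 0.5939 = 0.09900 mg/L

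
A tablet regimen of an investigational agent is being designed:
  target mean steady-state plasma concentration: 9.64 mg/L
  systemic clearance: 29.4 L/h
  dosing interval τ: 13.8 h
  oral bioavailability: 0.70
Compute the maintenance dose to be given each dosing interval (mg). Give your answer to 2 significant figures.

5600 mg

At steady state, F × (Dose/τ) = Css × CL.
Dose = Css × CL × τ / F = 9.64 × 29.40 × 13.8 / 0.70 = 5587 mg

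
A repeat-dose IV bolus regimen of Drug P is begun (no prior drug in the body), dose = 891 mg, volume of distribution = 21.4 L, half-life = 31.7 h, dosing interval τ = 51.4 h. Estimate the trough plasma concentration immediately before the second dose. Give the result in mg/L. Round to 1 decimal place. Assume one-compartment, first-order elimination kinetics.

C₀ per dose = Dose / Vd = 891 / 21.4 = 41.64 mg/L
k = ln2 / t½ = 0.693147 / 31.7 = 0.02187 h⁻¹
Fraction remaining after one interval: r = e^(−kτ) = e^(−0.02187 × 51.4) = 0.3249
Before dose 2, 1 dose has been given (aged 1τ).
C_trough = C₀ × r = 41.64 × 0.3249 = 13.53 mg/L

13.5 mg/L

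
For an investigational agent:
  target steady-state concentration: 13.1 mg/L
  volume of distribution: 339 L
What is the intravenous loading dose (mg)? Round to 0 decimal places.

4441 mg

LD = Css × Vd = 13.1 × 339 = 4441 mg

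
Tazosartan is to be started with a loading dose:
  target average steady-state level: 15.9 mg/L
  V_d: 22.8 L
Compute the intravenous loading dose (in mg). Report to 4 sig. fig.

LD = Css × Vd = 15.9 × 22.8 = 362.5 mg

362.5 mg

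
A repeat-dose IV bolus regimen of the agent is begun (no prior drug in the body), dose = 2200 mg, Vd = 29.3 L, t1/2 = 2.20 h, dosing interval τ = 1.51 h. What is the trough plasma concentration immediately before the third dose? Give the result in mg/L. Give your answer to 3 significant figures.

75.7 mg/L

C₀ per dose = Dose / Vd = 2200 / 29.3 = 75.09 mg/L
k = ln2 / t½ = 0.693147 / 2.20 = 0.3151 h⁻¹
Fraction remaining after one interval: r = e^(−kτ) = e^(−0.3151 × 1.51) = 0.6214
Before dose 3, 2 doses have been given (aged 1τ, 2τ).
C_trough = C₀ × (r + r²) = 75.09 × (0.6214 + 0.3861) = 75.65 mg/L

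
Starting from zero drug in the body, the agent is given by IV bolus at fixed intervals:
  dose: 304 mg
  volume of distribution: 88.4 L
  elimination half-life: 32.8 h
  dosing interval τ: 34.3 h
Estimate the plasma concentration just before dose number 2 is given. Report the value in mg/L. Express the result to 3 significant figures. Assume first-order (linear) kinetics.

1.67 mg/L

C₀ per dose = Dose / Vd = 304 / 88.4 = 3.439 mg/L
k = ln2 / t½ = 0.693147 / 32.8 = 0.02113 h⁻¹
Fraction remaining after one interval: r = e^(−kτ) = e^(−0.02113 × 34.3) = 0.4844
Before dose 2, 1 dose has been given (aged 1τ).
C_trough = C₀ × r = 3.439 × 0.4844 = 1.666 mg/L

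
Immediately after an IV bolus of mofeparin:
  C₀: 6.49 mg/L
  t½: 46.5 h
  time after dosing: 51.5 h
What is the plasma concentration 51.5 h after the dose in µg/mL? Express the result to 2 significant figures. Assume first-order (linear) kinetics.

3.0 µg/mL

k = ln2 / t½ = 0.693147 / 46.5 = 0.01491 h⁻¹
C = C₀ · e^(−k·t) = 6.490 × e^(−0.01491 × 51.5)
  = 6.490 × 0.4640 = 3.011 mg/L
(3.011 mg/L = 3.011 µg/mL)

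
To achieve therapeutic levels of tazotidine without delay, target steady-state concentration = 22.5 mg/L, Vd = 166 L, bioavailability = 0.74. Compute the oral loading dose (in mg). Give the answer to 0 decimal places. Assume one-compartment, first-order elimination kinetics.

5047 mg

LD = Css × Vd / F = 22.5 × 166 / 0.74 = 5047 mg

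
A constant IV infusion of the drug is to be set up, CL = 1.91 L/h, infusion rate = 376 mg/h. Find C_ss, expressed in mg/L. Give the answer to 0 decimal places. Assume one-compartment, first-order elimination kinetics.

197 mg/L

At steady state Css = R₀ / CL = 376 / 1.910 = 196.9 mg/L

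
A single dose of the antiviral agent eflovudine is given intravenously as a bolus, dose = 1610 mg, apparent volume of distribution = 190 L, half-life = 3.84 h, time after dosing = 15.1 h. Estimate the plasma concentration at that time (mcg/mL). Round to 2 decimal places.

0.56 mcg/mL

C₀ = Dose / Vd = 1610 / 190 = 8.474 mg/L
k = ln2 / t½ = 0.693147 / 3.84 = 0.1805 h⁻¹
C = C₀ · e^(−k·t) = 8.474 × e^(−0.1805 × 15.1)
  = 8.474 × 0.06551 = 0.5551 mg/L
(0.5551 mg/L = 0.5551 mcg/mL)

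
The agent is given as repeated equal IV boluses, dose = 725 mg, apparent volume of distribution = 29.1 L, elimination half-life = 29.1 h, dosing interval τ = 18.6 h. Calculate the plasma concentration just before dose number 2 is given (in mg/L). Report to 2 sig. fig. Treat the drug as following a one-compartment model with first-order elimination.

16 mg/L

C₀ per dose = Dose / Vd = 725 / 29.1 = 24.91 mg/L
k = ln2 / t½ = 0.693147 / 29.1 = 0.02382 h⁻¹
Fraction remaining after one interval: r = e^(−kτ) = e^(−0.02382 × 18.6) = 0.6421
Before dose 2, 1 dose has been given (aged 1τ).
C_trough = C₀ × r = 24.91 × 0.6421 = 15.99 mg/L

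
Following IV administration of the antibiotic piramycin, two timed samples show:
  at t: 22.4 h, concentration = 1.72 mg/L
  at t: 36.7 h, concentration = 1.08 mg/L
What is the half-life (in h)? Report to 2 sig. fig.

21 h

k = ln(C₁/C₂) / (t₂ − t₁) = ln(1.72/1.08) / (36.7 − 22.4)
  = 0.4654 / 14.30 = 0.03255 h⁻¹
t½ = ln2 / k = 0.693147 / 0.03255 = 21.29 h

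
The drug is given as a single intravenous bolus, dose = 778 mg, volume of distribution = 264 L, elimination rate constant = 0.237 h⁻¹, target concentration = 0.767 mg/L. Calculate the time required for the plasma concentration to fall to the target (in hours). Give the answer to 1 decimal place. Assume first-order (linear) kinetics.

C₀ = Dose / Vd = 778.0 / 264 = 2.947 mg/L
t = ln(C₀ / C) / k = ln(2.947 / 0.767) / 0.2370
  = ln(3.842) / 0.2370 = 1.346 / 0.2370 = 5.679 h

5.7 h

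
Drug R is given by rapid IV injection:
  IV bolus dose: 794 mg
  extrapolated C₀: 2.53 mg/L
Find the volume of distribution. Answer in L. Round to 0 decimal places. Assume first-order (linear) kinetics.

314 L

Vd = Dose / C₀ = 794.0 / 2.53 = 313.8 L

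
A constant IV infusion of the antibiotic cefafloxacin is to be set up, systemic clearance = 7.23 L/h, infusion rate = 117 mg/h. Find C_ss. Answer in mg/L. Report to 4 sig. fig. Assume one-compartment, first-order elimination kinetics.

16.18 mg/L

At steady state Css = R₀ / CL = 117 / 7.230 = 16.18 mg/L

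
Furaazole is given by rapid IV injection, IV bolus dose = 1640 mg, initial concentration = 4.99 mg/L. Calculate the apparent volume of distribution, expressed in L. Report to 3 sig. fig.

Vd = Dose / C₀ = 1640 / 4.99 = 328.7 L

329 L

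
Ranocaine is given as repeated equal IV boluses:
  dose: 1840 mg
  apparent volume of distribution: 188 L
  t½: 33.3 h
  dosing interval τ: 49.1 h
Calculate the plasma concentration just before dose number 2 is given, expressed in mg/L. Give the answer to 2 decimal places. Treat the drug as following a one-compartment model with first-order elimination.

3.52 mg/L

C₀ per dose = Dose / Vd = 1840 / 188 = 9.787 mg/L
k = ln2 / t½ = 0.693147 / 33.3 = 0.02082 h⁻¹
Fraction remaining after one interval: r = e^(−kτ) = e^(−0.02082 × 49.1) = 0.3598
Before dose 2, 1 dose has been given (aged 1τ).
C_trough = C₀ × r = 9.787 × 0.3598 = 3.521 mg/L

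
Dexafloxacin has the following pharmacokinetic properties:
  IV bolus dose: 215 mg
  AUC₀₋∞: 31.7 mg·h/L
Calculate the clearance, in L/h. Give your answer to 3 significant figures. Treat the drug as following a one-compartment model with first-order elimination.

6.78 L/h

CL = Dose / AUC = 215 / 31.7 = 6.782 L/h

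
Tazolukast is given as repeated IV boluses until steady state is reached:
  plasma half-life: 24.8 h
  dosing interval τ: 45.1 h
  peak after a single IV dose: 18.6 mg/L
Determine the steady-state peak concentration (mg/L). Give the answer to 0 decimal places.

k = ln2 / t½ = 0.693147 / 24.8 = 0.02795 h⁻¹
e^(−kτ) = e^(−0.02795 × 45.1) = 0.2835
Accumulation ratio R = 1 / (1 − e^(−kτ)) = 1 / (1 − 0.2835) = 1.396
Steady-state peak = C₀ × R = 18.6 × 1.396 = 25.97 mg/L

26 mg/L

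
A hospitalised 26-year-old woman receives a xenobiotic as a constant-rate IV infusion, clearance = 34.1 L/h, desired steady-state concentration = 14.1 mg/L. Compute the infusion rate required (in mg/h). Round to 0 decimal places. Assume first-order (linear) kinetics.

At steady state, infusion rate R₀ = Css × CL = 14.1 × 34.10 = 480.8 mg/h

481 mg/h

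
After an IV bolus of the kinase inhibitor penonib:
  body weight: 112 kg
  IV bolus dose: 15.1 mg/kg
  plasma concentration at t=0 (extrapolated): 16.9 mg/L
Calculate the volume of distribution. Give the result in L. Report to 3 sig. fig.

Dose = 15.1 × 112 = 1691 mg
Vd = Dose / C₀ = 1691 / 16.9 = 100.1 L

100 L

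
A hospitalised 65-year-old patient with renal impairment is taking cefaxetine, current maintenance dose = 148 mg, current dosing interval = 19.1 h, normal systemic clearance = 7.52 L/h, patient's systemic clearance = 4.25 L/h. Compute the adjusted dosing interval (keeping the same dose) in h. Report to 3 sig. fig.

33.8 h

To keep the same average steady-state level, dosing rate must scale with clearance.
CL ratio = 4.25 / 7.52 = 0.5652
New interval (same dose) = 19.1 / 0.5652 = 33.79 h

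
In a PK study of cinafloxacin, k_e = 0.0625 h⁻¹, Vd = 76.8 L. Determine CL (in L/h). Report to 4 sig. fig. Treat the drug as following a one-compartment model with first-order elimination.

CL = k × Vd = 0.0625 × 76.8 = 4.800 L/h

4.800 L/h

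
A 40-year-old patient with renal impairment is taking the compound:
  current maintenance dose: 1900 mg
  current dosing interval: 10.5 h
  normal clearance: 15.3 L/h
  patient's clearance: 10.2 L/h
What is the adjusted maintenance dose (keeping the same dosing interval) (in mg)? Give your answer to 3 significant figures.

1270 mg

To keep the same average steady-state level, dosing rate must scale with clearance.
CL ratio = 10.2 / 15.3 = 0.6667
New dose (same interval) = 1900 × 0.6667 = 1267 mg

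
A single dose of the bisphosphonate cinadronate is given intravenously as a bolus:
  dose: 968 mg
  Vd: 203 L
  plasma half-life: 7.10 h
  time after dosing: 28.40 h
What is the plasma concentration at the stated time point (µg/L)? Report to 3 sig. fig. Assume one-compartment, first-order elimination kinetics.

C₀ = Dose / Vd = 968.0 / 203 = 4.768 mg/L
k = ln2 / t½ = 0.693147 / 7.10 = 0.09763 h⁻¹
t / t½ = 28.40 / 7.10 = 4 half-lives
C = C₀ × (1/2)^4 = 4.768 × 0.06250 = 0.2980 mg/L
Convert: 0.2980 mg/L × 1000 = 298.0 µg/L

298 µg/L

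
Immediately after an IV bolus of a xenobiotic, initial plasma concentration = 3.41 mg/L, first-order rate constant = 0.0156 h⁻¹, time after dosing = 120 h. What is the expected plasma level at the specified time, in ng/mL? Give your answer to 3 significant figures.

525 ng/mL

C = C₀ · e^(−k·t) = 3.410 × e^(−0.01560 × 120)
  = 3.410 × 0.1538 = 0.5245 mg/L
Convert: 0.5245 mg/L × 1000 = 524.5 ng/mL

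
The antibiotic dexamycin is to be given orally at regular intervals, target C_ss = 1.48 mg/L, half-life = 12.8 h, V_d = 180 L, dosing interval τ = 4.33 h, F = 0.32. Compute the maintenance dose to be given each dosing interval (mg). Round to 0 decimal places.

195 mg

k = ln2 / t½ = 0.693147 / 12.8 = 0.05415 h⁻¹
CL = k × Vd = 0.05415 × 180 = 9.747 L/h
At steady state, F × (Dose/τ) = Css × CL.
Dose = Css × CL × τ / F = 1.48 × 9.747 × 4.33 / 0.32 = 195.2 mg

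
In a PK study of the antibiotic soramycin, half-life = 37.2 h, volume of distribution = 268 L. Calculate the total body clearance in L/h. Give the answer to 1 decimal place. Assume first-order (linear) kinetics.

5.0 L/h

k = ln2 / t½ = 0.693147 / 37.2 = 0.01863 h⁻¹
CL = k × Vd = 0.01863 × 268 = 4.993 L/h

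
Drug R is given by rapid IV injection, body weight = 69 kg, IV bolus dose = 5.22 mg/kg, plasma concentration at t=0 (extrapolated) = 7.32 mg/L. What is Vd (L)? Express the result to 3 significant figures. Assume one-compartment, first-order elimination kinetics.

49.2 L

Dose = 5.22 × 69 = 360.2 mg
Vd = Dose / C₀ = 360.2 / 7.32 = 49.21 L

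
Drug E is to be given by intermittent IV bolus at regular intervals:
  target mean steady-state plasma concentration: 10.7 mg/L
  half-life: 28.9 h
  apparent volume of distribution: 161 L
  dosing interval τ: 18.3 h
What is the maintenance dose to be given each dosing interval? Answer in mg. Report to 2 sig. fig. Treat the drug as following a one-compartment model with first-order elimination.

k = ln2 / t½ = 0.693147 / 28.9 = 0.02398 h⁻¹
CL = k × Vd = 0.02398 × 161 = 3.861 L/h
At steady state, Dose/τ = Css × CL.
Dose = Css × CL × τ = 10.7 × 3.861 × 18.3 = 756.0 mg

760 mg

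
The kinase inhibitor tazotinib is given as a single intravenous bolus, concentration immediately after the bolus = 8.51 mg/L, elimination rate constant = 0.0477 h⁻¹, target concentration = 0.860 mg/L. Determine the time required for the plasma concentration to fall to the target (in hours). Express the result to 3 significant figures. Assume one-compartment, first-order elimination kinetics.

48.1 h

t = ln(C₀ / C) / k = ln(8.510 / 0.860) / 0.04770
  = ln(9.895) / 0.04770 = 2.292 / 0.04770 = 48.05 h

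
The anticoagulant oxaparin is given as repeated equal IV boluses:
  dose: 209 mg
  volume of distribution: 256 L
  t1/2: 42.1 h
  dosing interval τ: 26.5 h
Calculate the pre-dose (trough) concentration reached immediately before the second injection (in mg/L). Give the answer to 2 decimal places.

0.53 mg/L

C₀ per dose = Dose / Vd = 209 / 256 = 0.8164 mg/L
k = ln2 / t½ = 0.693147 / 42.1 = 0.01646 h⁻¹
Fraction remaining after one interval: r = e^(−kτ) = e^(−0.01646 × 26.5) = 0.6465
Before dose 2, 1 dose has been given (aged 1τ).
C_trough = C₀ × r = 0.8164 × 0.6465 = 0.5278 mg/L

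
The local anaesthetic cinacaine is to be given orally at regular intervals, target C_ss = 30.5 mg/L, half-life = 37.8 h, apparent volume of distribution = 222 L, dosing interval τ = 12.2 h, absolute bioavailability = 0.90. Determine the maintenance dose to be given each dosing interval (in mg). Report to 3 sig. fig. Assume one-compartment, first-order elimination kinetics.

1680 mg

k = ln2 / t½ = 0.693147 / 37.8 = 0.01834 h⁻¹
CL = k × Vd = 0.01834 × 222 = 4.071 L/h
At steady state, F × (Dose/τ) = Css × CL.
Dose = Css × CL × τ / F = 30.5 × 4.071 × 12.2 / 0.90 = 1683 mg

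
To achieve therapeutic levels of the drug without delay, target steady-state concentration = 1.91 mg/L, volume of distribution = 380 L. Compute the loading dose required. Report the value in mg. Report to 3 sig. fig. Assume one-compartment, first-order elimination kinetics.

LD = Css × Vd = 1.91 × 380 = 725.8 mg

726 mg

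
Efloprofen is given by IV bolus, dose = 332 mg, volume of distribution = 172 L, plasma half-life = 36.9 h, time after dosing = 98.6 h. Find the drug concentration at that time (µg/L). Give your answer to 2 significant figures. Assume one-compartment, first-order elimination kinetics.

C₀ = Dose / Vd = 332.0 / 172 = 1.930 mg/L
k = ln2 / t½ = 0.693147 / 36.9 = 0.01878 h⁻¹
C = C₀ · e^(−k·t) = 1.930 × e^(−0.01878 × 98.6)
  = 1.930 × 0.1570 = 0.3030 mg/L
Convert: 0.3030 mg/L × 1000 = 303.0 µg/L

300 µg/L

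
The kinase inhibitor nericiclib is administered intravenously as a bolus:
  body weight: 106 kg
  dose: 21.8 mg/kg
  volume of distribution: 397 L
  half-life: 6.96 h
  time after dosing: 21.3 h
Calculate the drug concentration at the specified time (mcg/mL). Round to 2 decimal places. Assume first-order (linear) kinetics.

0.70 mcg/mL

Total dose = 21.8 × 106 = 2311 mg
C₀ = Dose / Vd = 2311 / 397 = 5.821 mg/L
k = ln2 / t½ = 0.693147 / 6.96 = 0.09959 h⁻¹
C = C₀ · e^(−k·t) = 5.821 × e^(−0.09959 × 21.3)
  = 5.821 × 0.1199 = 0.6979 mg/L
(0.6979 mg/L = 0.6979 mcg/mL)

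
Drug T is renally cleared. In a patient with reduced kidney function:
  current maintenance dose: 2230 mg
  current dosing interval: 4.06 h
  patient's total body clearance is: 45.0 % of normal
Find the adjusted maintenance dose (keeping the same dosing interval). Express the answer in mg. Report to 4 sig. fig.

1004 mg

To keep the same average steady-state level, dosing rate must scale with clearance.
CL ratio = 45.0 / 100 = 0.4500
New dose (same interval) = 2230 × 0.4500 = 1004 mg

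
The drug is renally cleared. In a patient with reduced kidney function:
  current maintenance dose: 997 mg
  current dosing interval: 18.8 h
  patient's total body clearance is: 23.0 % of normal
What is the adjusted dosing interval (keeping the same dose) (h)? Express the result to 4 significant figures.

81.74 h

To keep the same average steady-state level, dosing rate must scale with clearance.
CL ratio = 23.0 / 100 = 0.2300
New interval (same dose) = 18.8 / 0.2300 = 81.74 h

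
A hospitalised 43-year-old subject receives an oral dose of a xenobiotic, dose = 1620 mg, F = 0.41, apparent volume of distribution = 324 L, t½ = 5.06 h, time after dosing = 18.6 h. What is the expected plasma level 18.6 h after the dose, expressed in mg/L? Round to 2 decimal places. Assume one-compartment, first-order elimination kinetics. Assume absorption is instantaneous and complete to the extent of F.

Amount reaching circulation = F × Dose = 0.41 × 1620 = 664.2 mg
C₀ = F·Dose / Vd = 664.2 / 324 = 2.050 mg/L
k = ln2 / t½ = 0.693147 / 5.06 = 0.1370 h⁻¹
C = C₀ · e^(−k·t) = 2.050 × e^(−0.1370 × 18.6)
  = 2.050 × 0.07822 = 0.1604 mg/L

0.16 mg/L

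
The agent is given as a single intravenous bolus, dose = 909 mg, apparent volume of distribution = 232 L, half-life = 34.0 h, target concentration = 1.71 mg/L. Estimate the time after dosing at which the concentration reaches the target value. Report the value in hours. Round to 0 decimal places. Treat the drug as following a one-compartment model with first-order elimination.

C₀ = Dose / Vd = 909.0 / 232 = 3.918 mg/L
k = ln2 / t½ = 0.693147 / 34.0 = 0.02039 h⁻¹
t = ln(C₀ / C) / k = ln(3.918 / 1.71) / 0.02039
  = ln(2.291) / 0.02039 = 0.8290 / 0.02039 = 40.66 h

41 h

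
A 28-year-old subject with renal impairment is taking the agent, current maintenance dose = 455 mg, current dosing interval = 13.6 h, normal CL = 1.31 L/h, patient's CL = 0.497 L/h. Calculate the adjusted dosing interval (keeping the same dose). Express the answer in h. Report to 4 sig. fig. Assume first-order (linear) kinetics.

35.85 h

To keep the same average steady-state level, dosing rate must scale with clearance.
CL ratio = 0.497 / 1.31 = 0.3794
New interval (same dose) = 13.6 / 0.3794 = 35.85 h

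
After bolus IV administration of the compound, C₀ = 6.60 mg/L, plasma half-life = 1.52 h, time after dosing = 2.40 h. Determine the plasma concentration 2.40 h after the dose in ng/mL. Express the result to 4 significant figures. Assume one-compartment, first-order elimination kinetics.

2209 ng/mL

k = ln2 / t½ = 0.693147 / 1.52 = 0.4560 h⁻¹
C = C₀ · e^(−k·t) = 6.600 × e^(−0.4560 × 2.40)
  = 6.600 × 0.3347 = 2.209 mg/L
Convert: 2.209 mg/L × 1000 = 2209 ng/mL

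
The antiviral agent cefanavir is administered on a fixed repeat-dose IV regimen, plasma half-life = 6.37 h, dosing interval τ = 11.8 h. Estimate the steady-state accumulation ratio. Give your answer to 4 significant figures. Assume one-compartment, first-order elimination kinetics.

1.383

k = ln2 / t½ = 0.693147 / 6.37 = 0.1088 h⁻¹
e^(−kτ) = e^(−0.1088 × 11.8) = 0.2770
Accumulation ratio R = 1 / (1 − e^(−kτ)) = 1 / (1 − 0.2770) = 1.383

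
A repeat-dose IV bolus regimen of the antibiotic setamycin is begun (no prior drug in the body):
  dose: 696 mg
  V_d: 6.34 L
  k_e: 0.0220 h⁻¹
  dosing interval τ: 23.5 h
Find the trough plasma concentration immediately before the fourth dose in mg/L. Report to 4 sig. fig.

C₀ per dose = Dose / Vd = 696 / 6.34 = 109.8 mg/L
Fraction remaining after one interval: r = e^(−kτ) = e^(−0.02200 × 23.5) = 0.5963
Before dose 4, 3 doses have been given (aged 1τ, 2τ, 3τ).
C_trough = C₀ × (r + r² + … + r^3) = C₀ × r(1−r^3)/(1−r)
        = 109.8 × 0.5963 × (1 − 0.2120) / (1 − 0.5963) = 127.8 mg/L

127.8 mg/L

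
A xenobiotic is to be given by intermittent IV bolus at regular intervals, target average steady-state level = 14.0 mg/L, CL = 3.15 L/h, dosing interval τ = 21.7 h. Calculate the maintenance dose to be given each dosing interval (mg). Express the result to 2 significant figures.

At steady state, Dose/τ = Css × CL.
Dose = Css × CL × τ = 14.0 × 3.150 × 21.7 = 957.0 mg

960 mg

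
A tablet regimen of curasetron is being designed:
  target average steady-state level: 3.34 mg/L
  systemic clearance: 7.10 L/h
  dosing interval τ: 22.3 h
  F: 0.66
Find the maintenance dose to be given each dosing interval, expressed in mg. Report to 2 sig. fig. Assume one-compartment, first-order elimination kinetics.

800 mg

At steady state, F × (Dose/τ) = Css × CL.
Dose = Css × CL × τ / F = 3.34 × 7.100 × 22.3 / 0.66 = 801.2 mg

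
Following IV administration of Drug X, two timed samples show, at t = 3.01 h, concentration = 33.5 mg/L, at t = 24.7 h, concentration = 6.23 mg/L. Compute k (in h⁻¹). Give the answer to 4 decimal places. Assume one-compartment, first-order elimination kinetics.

0.0776 h⁻¹

k = ln(C₁/C₂) / (t₂ − t₁) = ln(33.5/6.23) / (24.7 − 3.01)
  = 1.682 / 21.69 = 0.07755 h⁻¹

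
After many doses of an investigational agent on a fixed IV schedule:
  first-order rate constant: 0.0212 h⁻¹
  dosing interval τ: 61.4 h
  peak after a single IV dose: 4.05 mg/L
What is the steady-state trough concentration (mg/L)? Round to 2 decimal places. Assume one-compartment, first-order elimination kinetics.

1.51 mg/L

e^(−kτ) = e^(−0.02120 × 61.4) = 0.2721
Accumulation ratio R = 1 / (1 − e^(−kτ)) = 1 / (1 − 0.2721) = 1.374
Steady-state trough = C₀ × R × e^(−kτ) = 4.05 × 1.374 × 0.2721 = 1.514 mg/L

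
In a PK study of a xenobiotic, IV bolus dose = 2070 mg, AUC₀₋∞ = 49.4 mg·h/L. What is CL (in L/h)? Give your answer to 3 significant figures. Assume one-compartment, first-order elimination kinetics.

41.9 L/h

CL = Dose / AUC = 2070 / 49.4 = 41.90 L/h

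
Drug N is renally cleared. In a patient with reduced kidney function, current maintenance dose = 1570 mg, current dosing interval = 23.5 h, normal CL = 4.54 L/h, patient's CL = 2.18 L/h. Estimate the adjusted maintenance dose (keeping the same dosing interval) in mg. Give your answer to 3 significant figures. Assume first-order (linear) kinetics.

To keep the same average steady-state level, dosing rate must scale with clearance.
CL ratio = 2.18 / 4.54 = 0.4802
New dose (same interval) = 1570 × 0.4802 = 753.9 mg

754 mg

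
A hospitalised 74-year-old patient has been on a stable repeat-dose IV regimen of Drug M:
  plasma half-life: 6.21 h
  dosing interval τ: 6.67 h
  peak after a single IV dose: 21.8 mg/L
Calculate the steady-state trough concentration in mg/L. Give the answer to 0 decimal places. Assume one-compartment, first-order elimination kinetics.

k = ln2 / t½ = 0.693147 / 6.21 = 0.1116 h⁻¹
e^(−kτ) = e^(−0.1116 × 6.67) = 0.4750
Accumulation ratio R = 1 / (1 − e^(−kτ)) = 1 / (1 − 0.4750) = 1.905
Steady-state trough = C₀ × R × e^(−kτ) = 21.8 × 1.905 × 0.4750 = 19.73 mg/L

20 mg/L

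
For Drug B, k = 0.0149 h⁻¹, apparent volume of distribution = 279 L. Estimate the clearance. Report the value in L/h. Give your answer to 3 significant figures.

CL = k × Vd = 0.0149 × 279 = 4.157 L/h

4.16 L/h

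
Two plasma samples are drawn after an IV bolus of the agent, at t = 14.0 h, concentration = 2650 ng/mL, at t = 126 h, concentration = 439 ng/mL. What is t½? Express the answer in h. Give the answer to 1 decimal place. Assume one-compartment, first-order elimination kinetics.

k = ln(C₁/C₂) / (t₂ − t₁) = ln(2650/439) / (126 − 14.0)
  = 1.798 / 112.0 = 0.01605 h⁻¹
t½ = ln2 / k = 0.693147 / 0.01605 = 43.19 h

43.2 h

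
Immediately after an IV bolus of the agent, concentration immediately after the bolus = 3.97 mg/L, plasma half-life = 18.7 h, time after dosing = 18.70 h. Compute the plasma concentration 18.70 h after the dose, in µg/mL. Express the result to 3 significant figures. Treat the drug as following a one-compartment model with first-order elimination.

1.99 µg/mL

k = ln2 / t½ = 0.693147 / 18.7 = 0.03707 h⁻¹
t / t½ = 18.70 / 18.7 = 1 half-lives
C = C₀ × (1/2)^1 = 3.970 × 0.5000 = 1.985 mg/L
(1.985 mg/L = 1.985 µg/mL)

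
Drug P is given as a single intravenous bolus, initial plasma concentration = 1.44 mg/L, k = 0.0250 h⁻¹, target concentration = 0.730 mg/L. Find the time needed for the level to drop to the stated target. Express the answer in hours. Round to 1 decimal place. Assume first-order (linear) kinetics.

t = ln(C₀ / C) / k = ln(1.440 / 0.730) / 0.02500
  = ln(1.973) / 0.02500 = 0.6796 / 0.02500 = 27.18 h

27.2 h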